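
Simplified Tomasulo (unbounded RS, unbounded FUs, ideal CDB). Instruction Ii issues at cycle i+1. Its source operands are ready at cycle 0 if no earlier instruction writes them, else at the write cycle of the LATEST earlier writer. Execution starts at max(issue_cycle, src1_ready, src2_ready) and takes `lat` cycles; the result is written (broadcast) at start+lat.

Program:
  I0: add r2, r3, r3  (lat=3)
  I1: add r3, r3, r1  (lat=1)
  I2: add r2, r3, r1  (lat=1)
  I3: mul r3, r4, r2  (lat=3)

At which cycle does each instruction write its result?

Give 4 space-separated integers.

I0 add r2: issue@1 deps=(None,None) exec_start@1 write@4
I1 add r3: issue@2 deps=(None,None) exec_start@2 write@3
I2 add r2: issue@3 deps=(1,None) exec_start@3 write@4
I3 mul r3: issue@4 deps=(None,2) exec_start@4 write@7

Answer: 4 3 4 7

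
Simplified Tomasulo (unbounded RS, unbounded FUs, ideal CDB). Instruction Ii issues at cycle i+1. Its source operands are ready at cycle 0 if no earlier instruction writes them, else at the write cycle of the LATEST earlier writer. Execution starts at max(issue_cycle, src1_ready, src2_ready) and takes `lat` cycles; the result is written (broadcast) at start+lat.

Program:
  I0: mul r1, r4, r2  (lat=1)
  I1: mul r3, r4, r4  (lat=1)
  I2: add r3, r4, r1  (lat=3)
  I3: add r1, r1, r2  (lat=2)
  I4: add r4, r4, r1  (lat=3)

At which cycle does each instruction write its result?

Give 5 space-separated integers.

Answer: 2 3 6 6 9

Derivation:
I0 mul r1: issue@1 deps=(None,None) exec_start@1 write@2
I1 mul r3: issue@2 deps=(None,None) exec_start@2 write@3
I2 add r3: issue@3 deps=(None,0) exec_start@3 write@6
I3 add r1: issue@4 deps=(0,None) exec_start@4 write@6
I4 add r4: issue@5 deps=(None,3) exec_start@6 write@9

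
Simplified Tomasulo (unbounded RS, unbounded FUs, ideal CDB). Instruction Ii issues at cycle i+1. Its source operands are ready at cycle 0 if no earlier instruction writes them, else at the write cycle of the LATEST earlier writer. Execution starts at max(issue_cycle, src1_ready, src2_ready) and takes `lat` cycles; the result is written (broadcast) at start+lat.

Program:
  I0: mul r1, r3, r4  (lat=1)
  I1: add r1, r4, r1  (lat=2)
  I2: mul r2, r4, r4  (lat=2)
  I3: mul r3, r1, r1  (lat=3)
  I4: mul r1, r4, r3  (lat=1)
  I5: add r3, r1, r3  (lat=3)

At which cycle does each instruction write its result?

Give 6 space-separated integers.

I0 mul r1: issue@1 deps=(None,None) exec_start@1 write@2
I1 add r1: issue@2 deps=(None,0) exec_start@2 write@4
I2 mul r2: issue@3 deps=(None,None) exec_start@3 write@5
I3 mul r3: issue@4 deps=(1,1) exec_start@4 write@7
I4 mul r1: issue@5 deps=(None,3) exec_start@7 write@8
I5 add r3: issue@6 deps=(4,3) exec_start@8 write@11

Answer: 2 4 5 7 8 11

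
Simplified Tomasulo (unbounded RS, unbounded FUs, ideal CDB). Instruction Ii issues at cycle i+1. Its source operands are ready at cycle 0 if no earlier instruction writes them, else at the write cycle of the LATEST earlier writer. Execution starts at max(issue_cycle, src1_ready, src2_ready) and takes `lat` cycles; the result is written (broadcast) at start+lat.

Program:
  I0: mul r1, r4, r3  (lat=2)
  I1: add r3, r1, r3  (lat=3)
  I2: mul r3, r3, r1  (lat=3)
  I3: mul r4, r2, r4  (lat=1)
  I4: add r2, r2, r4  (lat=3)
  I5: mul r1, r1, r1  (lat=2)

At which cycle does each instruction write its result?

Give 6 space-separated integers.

I0 mul r1: issue@1 deps=(None,None) exec_start@1 write@3
I1 add r3: issue@2 deps=(0,None) exec_start@3 write@6
I2 mul r3: issue@3 deps=(1,0) exec_start@6 write@9
I3 mul r4: issue@4 deps=(None,None) exec_start@4 write@5
I4 add r2: issue@5 deps=(None,3) exec_start@5 write@8
I5 mul r1: issue@6 deps=(0,0) exec_start@6 write@8

Answer: 3 6 9 5 8 8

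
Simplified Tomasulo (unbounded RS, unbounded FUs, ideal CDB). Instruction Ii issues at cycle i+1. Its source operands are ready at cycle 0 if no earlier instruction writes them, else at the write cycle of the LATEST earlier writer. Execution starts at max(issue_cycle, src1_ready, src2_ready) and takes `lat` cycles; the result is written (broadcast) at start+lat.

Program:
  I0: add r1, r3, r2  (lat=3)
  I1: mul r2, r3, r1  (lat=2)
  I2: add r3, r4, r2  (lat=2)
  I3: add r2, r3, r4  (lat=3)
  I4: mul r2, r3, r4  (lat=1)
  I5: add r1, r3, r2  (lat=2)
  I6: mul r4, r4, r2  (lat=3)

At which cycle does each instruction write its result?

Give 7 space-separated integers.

Answer: 4 6 8 11 9 11 12

Derivation:
I0 add r1: issue@1 deps=(None,None) exec_start@1 write@4
I1 mul r2: issue@2 deps=(None,0) exec_start@4 write@6
I2 add r3: issue@3 deps=(None,1) exec_start@6 write@8
I3 add r2: issue@4 deps=(2,None) exec_start@8 write@11
I4 mul r2: issue@5 deps=(2,None) exec_start@8 write@9
I5 add r1: issue@6 deps=(2,4) exec_start@9 write@11
I6 mul r4: issue@7 deps=(None,4) exec_start@9 write@12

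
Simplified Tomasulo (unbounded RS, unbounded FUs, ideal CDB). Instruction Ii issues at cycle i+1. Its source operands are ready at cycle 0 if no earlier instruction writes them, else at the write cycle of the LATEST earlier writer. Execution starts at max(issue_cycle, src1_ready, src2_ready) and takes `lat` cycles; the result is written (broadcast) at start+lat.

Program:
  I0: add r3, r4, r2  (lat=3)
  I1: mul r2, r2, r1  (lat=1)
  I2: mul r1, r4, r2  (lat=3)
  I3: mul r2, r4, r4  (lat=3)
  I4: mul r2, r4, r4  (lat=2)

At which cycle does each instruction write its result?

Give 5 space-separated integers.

Answer: 4 3 6 7 7

Derivation:
I0 add r3: issue@1 deps=(None,None) exec_start@1 write@4
I1 mul r2: issue@2 deps=(None,None) exec_start@2 write@3
I2 mul r1: issue@3 deps=(None,1) exec_start@3 write@6
I3 mul r2: issue@4 deps=(None,None) exec_start@4 write@7
I4 mul r2: issue@5 deps=(None,None) exec_start@5 write@7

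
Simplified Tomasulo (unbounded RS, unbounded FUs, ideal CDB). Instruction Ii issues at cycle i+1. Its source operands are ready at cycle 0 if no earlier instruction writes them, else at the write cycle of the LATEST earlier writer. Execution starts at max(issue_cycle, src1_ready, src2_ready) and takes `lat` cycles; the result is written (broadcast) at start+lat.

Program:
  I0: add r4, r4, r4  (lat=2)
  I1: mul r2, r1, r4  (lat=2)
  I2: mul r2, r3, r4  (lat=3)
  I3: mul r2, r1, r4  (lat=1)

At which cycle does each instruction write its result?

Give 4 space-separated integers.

I0 add r4: issue@1 deps=(None,None) exec_start@1 write@3
I1 mul r2: issue@2 deps=(None,0) exec_start@3 write@5
I2 mul r2: issue@3 deps=(None,0) exec_start@3 write@6
I3 mul r2: issue@4 deps=(None,0) exec_start@4 write@5

Answer: 3 5 6 5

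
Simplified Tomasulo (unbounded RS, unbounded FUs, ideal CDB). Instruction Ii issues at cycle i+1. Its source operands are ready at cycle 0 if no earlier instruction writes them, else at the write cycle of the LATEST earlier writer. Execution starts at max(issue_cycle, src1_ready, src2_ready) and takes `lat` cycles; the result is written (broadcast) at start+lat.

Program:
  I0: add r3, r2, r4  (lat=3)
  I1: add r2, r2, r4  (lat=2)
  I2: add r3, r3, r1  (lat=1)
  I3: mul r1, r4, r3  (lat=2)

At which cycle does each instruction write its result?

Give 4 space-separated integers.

I0 add r3: issue@1 deps=(None,None) exec_start@1 write@4
I1 add r2: issue@2 deps=(None,None) exec_start@2 write@4
I2 add r3: issue@3 deps=(0,None) exec_start@4 write@5
I3 mul r1: issue@4 deps=(None,2) exec_start@5 write@7

Answer: 4 4 5 7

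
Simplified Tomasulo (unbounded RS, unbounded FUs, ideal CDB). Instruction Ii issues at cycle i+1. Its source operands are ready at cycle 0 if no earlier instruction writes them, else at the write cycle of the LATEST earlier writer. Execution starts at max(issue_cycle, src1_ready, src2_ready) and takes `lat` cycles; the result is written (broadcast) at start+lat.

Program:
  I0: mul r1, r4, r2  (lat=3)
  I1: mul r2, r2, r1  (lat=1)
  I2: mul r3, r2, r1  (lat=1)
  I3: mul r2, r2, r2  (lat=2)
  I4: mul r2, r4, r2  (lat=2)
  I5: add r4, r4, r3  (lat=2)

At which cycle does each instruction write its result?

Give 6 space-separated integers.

Answer: 4 5 6 7 9 8

Derivation:
I0 mul r1: issue@1 deps=(None,None) exec_start@1 write@4
I1 mul r2: issue@2 deps=(None,0) exec_start@4 write@5
I2 mul r3: issue@3 deps=(1,0) exec_start@5 write@6
I3 mul r2: issue@4 deps=(1,1) exec_start@5 write@7
I4 mul r2: issue@5 deps=(None,3) exec_start@7 write@9
I5 add r4: issue@6 deps=(None,2) exec_start@6 write@8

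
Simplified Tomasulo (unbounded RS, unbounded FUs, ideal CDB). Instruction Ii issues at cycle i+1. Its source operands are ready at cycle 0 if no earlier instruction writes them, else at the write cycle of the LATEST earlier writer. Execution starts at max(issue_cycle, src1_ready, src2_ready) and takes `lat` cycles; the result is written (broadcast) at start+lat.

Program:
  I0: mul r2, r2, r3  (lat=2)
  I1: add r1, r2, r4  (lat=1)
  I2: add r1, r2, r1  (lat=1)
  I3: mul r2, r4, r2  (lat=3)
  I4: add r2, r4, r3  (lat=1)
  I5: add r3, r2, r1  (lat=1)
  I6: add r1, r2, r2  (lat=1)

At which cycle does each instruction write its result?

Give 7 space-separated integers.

Answer: 3 4 5 7 6 7 8

Derivation:
I0 mul r2: issue@1 deps=(None,None) exec_start@1 write@3
I1 add r1: issue@2 deps=(0,None) exec_start@3 write@4
I2 add r1: issue@3 deps=(0,1) exec_start@4 write@5
I3 mul r2: issue@4 deps=(None,0) exec_start@4 write@7
I4 add r2: issue@5 deps=(None,None) exec_start@5 write@6
I5 add r3: issue@6 deps=(4,2) exec_start@6 write@7
I6 add r1: issue@7 deps=(4,4) exec_start@7 write@8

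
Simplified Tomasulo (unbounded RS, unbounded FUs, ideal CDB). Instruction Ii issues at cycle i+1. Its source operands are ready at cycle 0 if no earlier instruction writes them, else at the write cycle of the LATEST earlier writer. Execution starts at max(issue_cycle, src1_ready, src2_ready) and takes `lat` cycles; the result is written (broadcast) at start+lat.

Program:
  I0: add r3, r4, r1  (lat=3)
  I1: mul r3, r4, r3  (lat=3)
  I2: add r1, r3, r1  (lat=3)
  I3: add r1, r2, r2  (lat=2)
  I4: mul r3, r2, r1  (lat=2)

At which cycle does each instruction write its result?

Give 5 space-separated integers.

Answer: 4 7 10 6 8

Derivation:
I0 add r3: issue@1 deps=(None,None) exec_start@1 write@4
I1 mul r3: issue@2 deps=(None,0) exec_start@4 write@7
I2 add r1: issue@3 deps=(1,None) exec_start@7 write@10
I3 add r1: issue@4 deps=(None,None) exec_start@4 write@6
I4 mul r3: issue@5 deps=(None,3) exec_start@6 write@8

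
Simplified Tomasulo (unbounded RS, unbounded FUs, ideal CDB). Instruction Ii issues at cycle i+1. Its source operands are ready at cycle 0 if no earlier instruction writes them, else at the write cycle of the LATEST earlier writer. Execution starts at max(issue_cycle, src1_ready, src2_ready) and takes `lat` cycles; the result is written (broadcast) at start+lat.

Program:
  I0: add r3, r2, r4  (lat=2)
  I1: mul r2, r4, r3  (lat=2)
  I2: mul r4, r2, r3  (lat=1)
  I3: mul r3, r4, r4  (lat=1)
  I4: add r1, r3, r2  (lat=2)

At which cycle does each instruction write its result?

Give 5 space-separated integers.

I0 add r3: issue@1 deps=(None,None) exec_start@1 write@3
I1 mul r2: issue@2 deps=(None,0) exec_start@3 write@5
I2 mul r4: issue@3 deps=(1,0) exec_start@5 write@6
I3 mul r3: issue@4 deps=(2,2) exec_start@6 write@7
I4 add r1: issue@5 deps=(3,1) exec_start@7 write@9

Answer: 3 5 6 7 9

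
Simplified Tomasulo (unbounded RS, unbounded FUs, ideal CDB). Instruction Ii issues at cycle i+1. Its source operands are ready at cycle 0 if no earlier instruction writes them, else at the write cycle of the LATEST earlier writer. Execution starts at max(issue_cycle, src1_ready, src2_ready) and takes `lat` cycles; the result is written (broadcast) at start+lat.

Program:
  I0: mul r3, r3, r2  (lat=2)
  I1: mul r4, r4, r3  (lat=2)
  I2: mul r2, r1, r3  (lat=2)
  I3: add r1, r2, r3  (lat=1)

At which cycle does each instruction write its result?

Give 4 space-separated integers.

I0 mul r3: issue@1 deps=(None,None) exec_start@1 write@3
I1 mul r4: issue@2 deps=(None,0) exec_start@3 write@5
I2 mul r2: issue@3 deps=(None,0) exec_start@3 write@5
I3 add r1: issue@4 deps=(2,0) exec_start@5 write@6

Answer: 3 5 5 6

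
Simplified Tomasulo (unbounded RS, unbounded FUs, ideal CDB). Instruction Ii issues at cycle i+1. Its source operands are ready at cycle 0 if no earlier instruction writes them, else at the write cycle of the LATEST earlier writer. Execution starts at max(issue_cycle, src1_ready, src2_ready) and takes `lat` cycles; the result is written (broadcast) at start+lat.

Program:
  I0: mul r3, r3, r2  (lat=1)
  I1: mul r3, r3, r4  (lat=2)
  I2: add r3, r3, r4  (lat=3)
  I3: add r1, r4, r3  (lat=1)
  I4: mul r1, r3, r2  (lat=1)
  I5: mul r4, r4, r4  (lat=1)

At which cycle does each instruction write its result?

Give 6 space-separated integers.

I0 mul r3: issue@1 deps=(None,None) exec_start@1 write@2
I1 mul r3: issue@2 deps=(0,None) exec_start@2 write@4
I2 add r3: issue@3 deps=(1,None) exec_start@4 write@7
I3 add r1: issue@4 deps=(None,2) exec_start@7 write@8
I4 mul r1: issue@5 deps=(2,None) exec_start@7 write@8
I5 mul r4: issue@6 deps=(None,None) exec_start@6 write@7

Answer: 2 4 7 8 8 7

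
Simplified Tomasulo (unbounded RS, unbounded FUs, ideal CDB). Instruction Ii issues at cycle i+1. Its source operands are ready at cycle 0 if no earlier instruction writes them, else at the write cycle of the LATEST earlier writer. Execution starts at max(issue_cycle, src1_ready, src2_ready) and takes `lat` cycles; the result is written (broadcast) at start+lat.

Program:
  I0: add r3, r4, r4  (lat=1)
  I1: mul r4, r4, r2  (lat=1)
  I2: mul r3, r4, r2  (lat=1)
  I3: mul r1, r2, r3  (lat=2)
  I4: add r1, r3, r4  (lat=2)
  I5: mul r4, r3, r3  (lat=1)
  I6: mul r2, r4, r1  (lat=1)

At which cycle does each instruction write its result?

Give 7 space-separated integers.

I0 add r3: issue@1 deps=(None,None) exec_start@1 write@2
I1 mul r4: issue@2 deps=(None,None) exec_start@2 write@3
I2 mul r3: issue@3 deps=(1,None) exec_start@3 write@4
I3 mul r1: issue@4 deps=(None,2) exec_start@4 write@6
I4 add r1: issue@5 deps=(2,1) exec_start@5 write@7
I5 mul r4: issue@6 deps=(2,2) exec_start@6 write@7
I6 mul r2: issue@7 deps=(5,4) exec_start@7 write@8

Answer: 2 3 4 6 7 7 8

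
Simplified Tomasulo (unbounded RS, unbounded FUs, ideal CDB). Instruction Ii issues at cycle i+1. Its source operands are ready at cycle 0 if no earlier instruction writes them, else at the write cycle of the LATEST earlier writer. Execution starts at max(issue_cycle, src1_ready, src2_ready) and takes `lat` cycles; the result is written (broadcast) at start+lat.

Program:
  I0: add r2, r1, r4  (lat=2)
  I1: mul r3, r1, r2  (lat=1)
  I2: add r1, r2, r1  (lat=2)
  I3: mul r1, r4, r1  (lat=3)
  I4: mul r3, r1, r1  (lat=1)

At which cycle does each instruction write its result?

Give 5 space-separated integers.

I0 add r2: issue@1 deps=(None,None) exec_start@1 write@3
I1 mul r3: issue@2 deps=(None,0) exec_start@3 write@4
I2 add r1: issue@3 deps=(0,None) exec_start@3 write@5
I3 mul r1: issue@4 deps=(None,2) exec_start@5 write@8
I4 mul r3: issue@5 deps=(3,3) exec_start@8 write@9

Answer: 3 4 5 8 9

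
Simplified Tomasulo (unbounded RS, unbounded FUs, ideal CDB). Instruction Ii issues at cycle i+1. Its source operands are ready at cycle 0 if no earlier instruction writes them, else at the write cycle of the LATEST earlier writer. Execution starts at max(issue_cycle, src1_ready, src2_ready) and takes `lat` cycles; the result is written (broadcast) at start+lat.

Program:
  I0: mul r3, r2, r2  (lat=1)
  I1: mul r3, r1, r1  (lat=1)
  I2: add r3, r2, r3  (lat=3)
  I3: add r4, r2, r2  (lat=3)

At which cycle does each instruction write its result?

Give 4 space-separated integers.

I0 mul r3: issue@1 deps=(None,None) exec_start@1 write@2
I1 mul r3: issue@2 deps=(None,None) exec_start@2 write@3
I2 add r3: issue@3 deps=(None,1) exec_start@3 write@6
I3 add r4: issue@4 deps=(None,None) exec_start@4 write@7

Answer: 2 3 6 7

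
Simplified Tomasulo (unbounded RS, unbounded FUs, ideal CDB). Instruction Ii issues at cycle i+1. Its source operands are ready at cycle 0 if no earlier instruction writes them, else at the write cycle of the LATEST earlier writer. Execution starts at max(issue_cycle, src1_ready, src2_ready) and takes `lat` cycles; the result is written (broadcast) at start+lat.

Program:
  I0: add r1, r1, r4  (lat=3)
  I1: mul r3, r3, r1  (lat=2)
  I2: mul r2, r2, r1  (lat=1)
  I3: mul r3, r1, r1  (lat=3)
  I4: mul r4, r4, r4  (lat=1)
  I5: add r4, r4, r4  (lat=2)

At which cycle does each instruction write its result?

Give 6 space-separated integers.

I0 add r1: issue@1 deps=(None,None) exec_start@1 write@4
I1 mul r3: issue@2 deps=(None,0) exec_start@4 write@6
I2 mul r2: issue@3 deps=(None,0) exec_start@4 write@5
I3 mul r3: issue@4 deps=(0,0) exec_start@4 write@7
I4 mul r4: issue@5 deps=(None,None) exec_start@5 write@6
I5 add r4: issue@6 deps=(4,4) exec_start@6 write@8

Answer: 4 6 5 7 6 8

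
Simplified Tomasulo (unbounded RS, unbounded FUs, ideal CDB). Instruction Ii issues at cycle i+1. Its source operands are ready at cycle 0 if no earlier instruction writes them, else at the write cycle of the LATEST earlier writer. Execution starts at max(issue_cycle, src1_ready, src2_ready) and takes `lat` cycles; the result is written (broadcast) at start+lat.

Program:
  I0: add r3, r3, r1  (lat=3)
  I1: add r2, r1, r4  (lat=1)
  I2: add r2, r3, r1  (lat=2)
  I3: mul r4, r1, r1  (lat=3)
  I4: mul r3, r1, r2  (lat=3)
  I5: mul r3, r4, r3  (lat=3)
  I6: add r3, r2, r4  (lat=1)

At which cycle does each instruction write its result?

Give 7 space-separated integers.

I0 add r3: issue@1 deps=(None,None) exec_start@1 write@4
I1 add r2: issue@2 deps=(None,None) exec_start@2 write@3
I2 add r2: issue@3 deps=(0,None) exec_start@4 write@6
I3 mul r4: issue@4 deps=(None,None) exec_start@4 write@7
I4 mul r3: issue@5 deps=(None,2) exec_start@6 write@9
I5 mul r3: issue@6 deps=(3,4) exec_start@9 write@12
I6 add r3: issue@7 deps=(2,3) exec_start@7 write@8

Answer: 4 3 6 7 9 12 8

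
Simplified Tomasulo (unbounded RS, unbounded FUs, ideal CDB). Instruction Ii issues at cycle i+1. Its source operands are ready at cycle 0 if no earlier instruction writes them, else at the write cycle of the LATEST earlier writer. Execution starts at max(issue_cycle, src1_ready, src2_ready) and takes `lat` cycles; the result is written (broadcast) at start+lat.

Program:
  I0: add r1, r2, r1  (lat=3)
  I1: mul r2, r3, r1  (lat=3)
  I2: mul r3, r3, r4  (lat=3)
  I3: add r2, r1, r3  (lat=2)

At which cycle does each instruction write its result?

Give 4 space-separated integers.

Answer: 4 7 6 8

Derivation:
I0 add r1: issue@1 deps=(None,None) exec_start@1 write@4
I1 mul r2: issue@2 deps=(None,0) exec_start@4 write@7
I2 mul r3: issue@3 deps=(None,None) exec_start@3 write@6
I3 add r2: issue@4 deps=(0,2) exec_start@6 write@8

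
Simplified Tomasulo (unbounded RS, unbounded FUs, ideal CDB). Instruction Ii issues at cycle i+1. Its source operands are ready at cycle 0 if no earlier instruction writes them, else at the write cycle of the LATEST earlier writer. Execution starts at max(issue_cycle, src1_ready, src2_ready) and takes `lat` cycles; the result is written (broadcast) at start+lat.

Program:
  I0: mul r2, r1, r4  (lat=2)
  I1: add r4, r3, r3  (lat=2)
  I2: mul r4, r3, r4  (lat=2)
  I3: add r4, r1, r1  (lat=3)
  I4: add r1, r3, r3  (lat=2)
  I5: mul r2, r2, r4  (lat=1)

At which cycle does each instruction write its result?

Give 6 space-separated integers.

I0 mul r2: issue@1 deps=(None,None) exec_start@1 write@3
I1 add r4: issue@2 deps=(None,None) exec_start@2 write@4
I2 mul r4: issue@3 deps=(None,1) exec_start@4 write@6
I3 add r4: issue@4 deps=(None,None) exec_start@4 write@7
I4 add r1: issue@5 deps=(None,None) exec_start@5 write@7
I5 mul r2: issue@6 deps=(0,3) exec_start@7 write@8

Answer: 3 4 6 7 7 8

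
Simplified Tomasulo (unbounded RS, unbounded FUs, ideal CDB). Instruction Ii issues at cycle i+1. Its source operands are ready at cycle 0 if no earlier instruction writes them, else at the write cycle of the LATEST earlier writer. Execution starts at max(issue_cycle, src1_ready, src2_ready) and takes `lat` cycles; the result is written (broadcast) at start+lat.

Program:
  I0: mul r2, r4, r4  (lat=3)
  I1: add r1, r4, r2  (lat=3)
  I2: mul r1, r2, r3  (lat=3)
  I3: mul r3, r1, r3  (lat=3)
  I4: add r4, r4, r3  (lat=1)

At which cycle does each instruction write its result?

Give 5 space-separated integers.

I0 mul r2: issue@1 deps=(None,None) exec_start@1 write@4
I1 add r1: issue@2 deps=(None,0) exec_start@4 write@7
I2 mul r1: issue@3 deps=(0,None) exec_start@4 write@7
I3 mul r3: issue@4 deps=(2,None) exec_start@7 write@10
I4 add r4: issue@5 deps=(None,3) exec_start@10 write@11

Answer: 4 7 7 10 11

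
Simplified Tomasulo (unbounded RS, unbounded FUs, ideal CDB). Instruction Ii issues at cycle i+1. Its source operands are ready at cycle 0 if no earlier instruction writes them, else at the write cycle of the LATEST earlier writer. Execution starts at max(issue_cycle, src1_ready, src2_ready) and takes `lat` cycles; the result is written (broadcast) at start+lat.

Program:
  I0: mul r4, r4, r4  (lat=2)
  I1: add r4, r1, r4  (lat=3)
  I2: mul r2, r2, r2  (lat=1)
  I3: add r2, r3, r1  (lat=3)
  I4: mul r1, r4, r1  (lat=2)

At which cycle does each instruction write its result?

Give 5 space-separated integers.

I0 mul r4: issue@1 deps=(None,None) exec_start@1 write@3
I1 add r4: issue@2 deps=(None,0) exec_start@3 write@6
I2 mul r2: issue@3 deps=(None,None) exec_start@3 write@4
I3 add r2: issue@4 deps=(None,None) exec_start@4 write@7
I4 mul r1: issue@5 deps=(1,None) exec_start@6 write@8

Answer: 3 6 4 7 8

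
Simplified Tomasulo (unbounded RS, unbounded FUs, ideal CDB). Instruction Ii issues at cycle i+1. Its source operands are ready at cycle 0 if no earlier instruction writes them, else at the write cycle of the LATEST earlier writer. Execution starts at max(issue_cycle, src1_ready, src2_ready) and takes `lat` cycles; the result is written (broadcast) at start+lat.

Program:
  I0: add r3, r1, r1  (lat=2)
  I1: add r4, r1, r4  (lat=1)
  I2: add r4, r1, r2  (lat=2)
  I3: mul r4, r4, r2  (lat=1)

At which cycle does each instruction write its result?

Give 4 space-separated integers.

Answer: 3 3 5 6

Derivation:
I0 add r3: issue@1 deps=(None,None) exec_start@1 write@3
I1 add r4: issue@2 deps=(None,None) exec_start@2 write@3
I2 add r4: issue@3 deps=(None,None) exec_start@3 write@5
I3 mul r4: issue@4 deps=(2,None) exec_start@5 write@6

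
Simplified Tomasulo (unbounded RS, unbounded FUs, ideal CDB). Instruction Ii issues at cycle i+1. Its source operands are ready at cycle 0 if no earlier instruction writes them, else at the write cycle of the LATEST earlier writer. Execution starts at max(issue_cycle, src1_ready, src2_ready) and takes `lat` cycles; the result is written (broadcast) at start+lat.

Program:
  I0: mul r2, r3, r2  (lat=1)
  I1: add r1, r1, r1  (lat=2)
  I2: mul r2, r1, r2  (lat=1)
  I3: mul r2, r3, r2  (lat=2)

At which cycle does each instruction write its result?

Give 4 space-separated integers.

I0 mul r2: issue@1 deps=(None,None) exec_start@1 write@2
I1 add r1: issue@2 deps=(None,None) exec_start@2 write@4
I2 mul r2: issue@3 deps=(1,0) exec_start@4 write@5
I3 mul r2: issue@4 deps=(None,2) exec_start@5 write@7

Answer: 2 4 5 7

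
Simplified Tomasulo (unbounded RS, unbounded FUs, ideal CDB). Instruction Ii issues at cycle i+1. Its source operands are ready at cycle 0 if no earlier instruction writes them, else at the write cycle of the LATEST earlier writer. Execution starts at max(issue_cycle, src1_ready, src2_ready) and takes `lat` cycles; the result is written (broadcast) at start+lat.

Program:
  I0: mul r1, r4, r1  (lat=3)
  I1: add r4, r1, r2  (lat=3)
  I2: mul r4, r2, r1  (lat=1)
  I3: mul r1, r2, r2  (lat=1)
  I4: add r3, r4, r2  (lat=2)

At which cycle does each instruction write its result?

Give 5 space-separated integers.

Answer: 4 7 5 5 7

Derivation:
I0 mul r1: issue@1 deps=(None,None) exec_start@1 write@4
I1 add r4: issue@2 deps=(0,None) exec_start@4 write@7
I2 mul r4: issue@3 deps=(None,0) exec_start@4 write@5
I3 mul r1: issue@4 deps=(None,None) exec_start@4 write@5
I4 add r3: issue@5 deps=(2,None) exec_start@5 write@7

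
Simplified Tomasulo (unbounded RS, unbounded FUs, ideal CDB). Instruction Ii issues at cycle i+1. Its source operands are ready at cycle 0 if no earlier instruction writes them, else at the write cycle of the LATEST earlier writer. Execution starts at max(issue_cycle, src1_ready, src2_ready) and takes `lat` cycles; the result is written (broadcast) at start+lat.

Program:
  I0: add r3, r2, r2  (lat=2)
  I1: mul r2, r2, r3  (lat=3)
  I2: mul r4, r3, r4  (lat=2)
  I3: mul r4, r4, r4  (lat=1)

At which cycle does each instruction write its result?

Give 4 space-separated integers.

Answer: 3 6 5 6

Derivation:
I0 add r3: issue@1 deps=(None,None) exec_start@1 write@3
I1 mul r2: issue@2 deps=(None,0) exec_start@3 write@6
I2 mul r4: issue@3 deps=(0,None) exec_start@3 write@5
I3 mul r4: issue@4 deps=(2,2) exec_start@5 write@6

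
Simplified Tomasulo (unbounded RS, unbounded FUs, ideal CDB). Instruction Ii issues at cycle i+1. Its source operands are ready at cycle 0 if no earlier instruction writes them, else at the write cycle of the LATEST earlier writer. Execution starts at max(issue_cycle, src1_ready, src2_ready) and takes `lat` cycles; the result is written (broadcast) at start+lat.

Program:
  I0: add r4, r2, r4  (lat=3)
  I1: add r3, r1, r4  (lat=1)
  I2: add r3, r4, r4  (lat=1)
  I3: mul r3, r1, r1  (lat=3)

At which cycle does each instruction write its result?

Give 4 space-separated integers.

Answer: 4 5 5 7

Derivation:
I0 add r4: issue@1 deps=(None,None) exec_start@1 write@4
I1 add r3: issue@2 deps=(None,0) exec_start@4 write@5
I2 add r3: issue@3 deps=(0,0) exec_start@4 write@5
I3 mul r3: issue@4 deps=(None,None) exec_start@4 write@7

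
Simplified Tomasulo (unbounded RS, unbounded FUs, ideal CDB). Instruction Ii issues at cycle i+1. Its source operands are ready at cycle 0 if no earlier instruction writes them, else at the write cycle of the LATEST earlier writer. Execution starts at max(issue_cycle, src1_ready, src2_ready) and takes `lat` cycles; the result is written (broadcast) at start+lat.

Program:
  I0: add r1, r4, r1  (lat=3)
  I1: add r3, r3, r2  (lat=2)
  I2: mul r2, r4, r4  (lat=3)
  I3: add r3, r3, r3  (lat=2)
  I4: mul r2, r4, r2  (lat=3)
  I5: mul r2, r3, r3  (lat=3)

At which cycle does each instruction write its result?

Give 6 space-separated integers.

Answer: 4 4 6 6 9 9

Derivation:
I0 add r1: issue@1 deps=(None,None) exec_start@1 write@4
I1 add r3: issue@2 deps=(None,None) exec_start@2 write@4
I2 mul r2: issue@3 deps=(None,None) exec_start@3 write@6
I3 add r3: issue@4 deps=(1,1) exec_start@4 write@6
I4 mul r2: issue@5 deps=(None,2) exec_start@6 write@9
I5 mul r2: issue@6 deps=(3,3) exec_start@6 write@9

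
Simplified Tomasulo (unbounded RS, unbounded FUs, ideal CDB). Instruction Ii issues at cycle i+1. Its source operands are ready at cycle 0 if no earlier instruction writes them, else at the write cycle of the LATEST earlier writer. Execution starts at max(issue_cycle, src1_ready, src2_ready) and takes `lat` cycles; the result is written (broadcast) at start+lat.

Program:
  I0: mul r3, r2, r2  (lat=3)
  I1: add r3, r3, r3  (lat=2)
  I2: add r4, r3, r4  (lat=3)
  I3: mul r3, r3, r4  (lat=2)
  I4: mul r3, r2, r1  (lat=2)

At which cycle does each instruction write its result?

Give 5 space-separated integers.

Answer: 4 6 9 11 7

Derivation:
I0 mul r3: issue@1 deps=(None,None) exec_start@1 write@4
I1 add r3: issue@2 deps=(0,0) exec_start@4 write@6
I2 add r4: issue@3 deps=(1,None) exec_start@6 write@9
I3 mul r3: issue@4 deps=(1,2) exec_start@9 write@11
I4 mul r3: issue@5 deps=(None,None) exec_start@5 write@7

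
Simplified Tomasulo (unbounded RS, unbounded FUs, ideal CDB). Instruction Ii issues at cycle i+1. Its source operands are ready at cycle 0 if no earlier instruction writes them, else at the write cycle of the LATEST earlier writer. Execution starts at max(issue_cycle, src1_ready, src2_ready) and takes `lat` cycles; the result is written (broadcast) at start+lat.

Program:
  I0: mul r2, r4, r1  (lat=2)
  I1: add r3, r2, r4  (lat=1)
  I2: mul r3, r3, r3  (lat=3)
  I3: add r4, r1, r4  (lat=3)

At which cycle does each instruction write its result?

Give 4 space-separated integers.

I0 mul r2: issue@1 deps=(None,None) exec_start@1 write@3
I1 add r3: issue@2 deps=(0,None) exec_start@3 write@4
I2 mul r3: issue@3 deps=(1,1) exec_start@4 write@7
I3 add r4: issue@4 deps=(None,None) exec_start@4 write@7

Answer: 3 4 7 7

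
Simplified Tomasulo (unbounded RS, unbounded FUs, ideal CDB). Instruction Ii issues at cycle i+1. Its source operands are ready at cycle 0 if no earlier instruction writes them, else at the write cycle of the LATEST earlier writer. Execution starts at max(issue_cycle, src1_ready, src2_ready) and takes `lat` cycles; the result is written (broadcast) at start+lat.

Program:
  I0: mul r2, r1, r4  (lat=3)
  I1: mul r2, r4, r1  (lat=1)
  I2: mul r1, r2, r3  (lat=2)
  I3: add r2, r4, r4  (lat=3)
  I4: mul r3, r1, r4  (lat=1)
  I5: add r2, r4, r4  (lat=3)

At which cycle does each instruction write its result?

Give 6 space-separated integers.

Answer: 4 3 5 7 6 9

Derivation:
I0 mul r2: issue@1 deps=(None,None) exec_start@1 write@4
I1 mul r2: issue@2 deps=(None,None) exec_start@2 write@3
I2 mul r1: issue@3 deps=(1,None) exec_start@3 write@5
I3 add r2: issue@4 deps=(None,None) exec_start@4 write@7
I4 mul r3: issue@5 deps=(2,None) exec_start@5 write@6
I5 add r2: issue@6 deps=(None,None) exec_start@6 write@9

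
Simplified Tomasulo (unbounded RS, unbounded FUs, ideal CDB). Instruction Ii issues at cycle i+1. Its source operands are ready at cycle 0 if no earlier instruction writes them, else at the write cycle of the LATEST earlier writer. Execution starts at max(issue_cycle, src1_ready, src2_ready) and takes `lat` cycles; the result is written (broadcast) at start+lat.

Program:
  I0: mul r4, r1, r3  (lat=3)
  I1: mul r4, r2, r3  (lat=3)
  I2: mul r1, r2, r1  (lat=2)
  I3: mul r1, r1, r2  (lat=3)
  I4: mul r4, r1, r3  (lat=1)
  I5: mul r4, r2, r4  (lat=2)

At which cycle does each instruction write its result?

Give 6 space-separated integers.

Answer: 4 5 5 8 9 11

Derivation:
I0 mul r4: issue@1 deps=(None,None) exec_start@1 write@4
I1 mul r4: issue@2 deps=(None,None) exec_start@2 write@5
I2 mul r1: issue@3 deps=(None,None) exec_start@3 write@5
I3 mul r1: issue@4 deps=(2,None) exec_start@5 write@8
I4 mul r4: issue@5 deps=(3,None) exec_start@8 write@9
I5 mul r4: issue@6 deps=(None,4) exec_start@9 write@11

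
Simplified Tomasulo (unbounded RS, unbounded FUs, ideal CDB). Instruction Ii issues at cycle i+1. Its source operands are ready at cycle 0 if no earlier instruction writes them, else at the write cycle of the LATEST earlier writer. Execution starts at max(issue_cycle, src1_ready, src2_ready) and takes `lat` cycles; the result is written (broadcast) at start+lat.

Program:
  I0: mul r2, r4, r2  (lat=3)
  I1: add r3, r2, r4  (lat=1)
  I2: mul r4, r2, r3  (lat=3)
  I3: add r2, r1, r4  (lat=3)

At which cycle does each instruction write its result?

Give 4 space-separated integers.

I0 mul r2: issue@1 deps=(None,None) exec_start@1 write@4
I1 add r3: issue@2 deps=(0,None) exec_start@4 write@5
I2 mul r4: issue@3 deps=(0,1) exec_start@5 write@8
I3 add r2: issue@4 deps=(None,2) exec_start@8 write@11

Answer: 4 5 8 11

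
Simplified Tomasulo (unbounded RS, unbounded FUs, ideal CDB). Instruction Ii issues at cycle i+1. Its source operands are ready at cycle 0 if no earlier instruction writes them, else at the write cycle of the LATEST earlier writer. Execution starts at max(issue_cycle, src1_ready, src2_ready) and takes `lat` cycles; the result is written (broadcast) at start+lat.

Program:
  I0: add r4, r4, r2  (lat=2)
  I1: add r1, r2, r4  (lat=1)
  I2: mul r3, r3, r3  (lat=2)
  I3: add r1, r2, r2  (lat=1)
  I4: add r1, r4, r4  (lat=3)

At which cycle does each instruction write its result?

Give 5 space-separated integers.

I0 add r4: issue@1 deps=(None,None) exec_start@1 write@3
I1 add r1: issue@2 deps=(None,0) exec_start@3 write@4
I2 mul r3: issue@3 deps=(None,None) exec_start@3 write@5
I3 add r1: issue@4 deps=(None,None) exec_start@4 write@5
I4 add r1: issue@5 deps=(0,0) exec_start@5 write@8

Answer: 3 4 5 5 8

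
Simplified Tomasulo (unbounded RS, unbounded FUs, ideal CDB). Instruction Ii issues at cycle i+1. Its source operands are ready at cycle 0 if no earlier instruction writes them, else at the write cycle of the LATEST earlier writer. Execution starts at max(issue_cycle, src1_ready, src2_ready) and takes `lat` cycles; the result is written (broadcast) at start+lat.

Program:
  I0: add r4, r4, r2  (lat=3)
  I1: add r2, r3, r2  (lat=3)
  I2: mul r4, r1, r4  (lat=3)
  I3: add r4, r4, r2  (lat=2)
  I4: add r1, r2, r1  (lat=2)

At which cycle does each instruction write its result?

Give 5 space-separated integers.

I0 add r4: issue@1 deps=(None,None) exec_start@1 write@4
I1 add r2: issue@2 deps=(None,None) exec_start@2 write@5
I2 mul r4: issue@3 deps=(None,0) exec_start@4 write@7
I3 add r4: issue@4 deps=(2,1) exec_start@7 write@9
I4 add r1: issue@5 deps=(1,None) exec_start@5 write@7

Answer: 4 5 7 9 7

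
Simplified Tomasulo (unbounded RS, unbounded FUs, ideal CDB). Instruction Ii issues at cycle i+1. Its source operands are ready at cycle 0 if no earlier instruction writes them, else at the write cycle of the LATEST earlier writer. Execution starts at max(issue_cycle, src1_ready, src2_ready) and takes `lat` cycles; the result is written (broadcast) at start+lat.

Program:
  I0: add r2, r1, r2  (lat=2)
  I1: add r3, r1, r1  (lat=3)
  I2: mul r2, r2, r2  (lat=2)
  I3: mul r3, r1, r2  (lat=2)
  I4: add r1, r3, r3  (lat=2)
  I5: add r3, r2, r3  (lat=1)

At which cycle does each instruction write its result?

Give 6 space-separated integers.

Answer: 3 5 5 7 9 8

Derivation:
I0 add r2: issue@1 deps=(None,None) exec_start@1 write@3
I1 add r3: issue@2 deps=(None,None) exec_start@2 write@5
I2 mul r2: issue@3 deps=(0,0) exec_start@3 write@5
I3 mul r3: issue@4 deps=(None,2) exec_start@5 write@7
I4 add r1: issue@5 deps=(3,3) exec_start@7 write@9
I5 add r3: issue@6 deps=(2,3) exec_start@7 write@8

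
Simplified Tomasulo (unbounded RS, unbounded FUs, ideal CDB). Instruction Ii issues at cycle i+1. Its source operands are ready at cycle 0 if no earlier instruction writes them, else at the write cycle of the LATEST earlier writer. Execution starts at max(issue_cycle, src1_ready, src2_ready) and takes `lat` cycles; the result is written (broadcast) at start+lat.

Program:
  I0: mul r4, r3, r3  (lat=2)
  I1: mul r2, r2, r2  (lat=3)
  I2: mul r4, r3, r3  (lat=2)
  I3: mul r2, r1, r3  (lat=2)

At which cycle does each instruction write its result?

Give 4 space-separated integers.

I0 mul r4: issue@1 deps=(None,None) exec_start@1 write@3
I1 mul r2: issue@2 deps=(None,None) exec_start@2 write@5
I2 mul r4: issue@3 deps=(None,None) exec_start@3 write@5
I3 mul r2: issue@4 deps=(None,None) exec_start@4 write@6

Answer: 3 5 5 6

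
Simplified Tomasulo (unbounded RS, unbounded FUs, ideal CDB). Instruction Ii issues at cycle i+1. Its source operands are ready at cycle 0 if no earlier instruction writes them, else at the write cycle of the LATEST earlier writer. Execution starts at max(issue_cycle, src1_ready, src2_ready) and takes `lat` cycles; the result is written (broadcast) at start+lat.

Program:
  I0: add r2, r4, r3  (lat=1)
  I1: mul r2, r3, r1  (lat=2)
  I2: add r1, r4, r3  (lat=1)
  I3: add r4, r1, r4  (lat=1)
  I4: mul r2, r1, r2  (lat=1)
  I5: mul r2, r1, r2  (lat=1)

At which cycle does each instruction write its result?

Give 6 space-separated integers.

Answer: 2 4 4 5 6 7

Derivation:
I0 add r2: issue@1 deps=(None,None) exec_start@1 write@2
I1 mul r2: issue@2 deps=(None,None) exec_start@2 write@4
I2 add r1: issue@3 deps=(None,None) exec_start@3 write@4
I3 add r4: issue@4 deps=(2,None) exec_start@4 write@5
I4 mul r2: issue@5 deps=(2,1) exec_start@5 write@6
I5 mul r2: issue@6 deps=(2,4) exec_start@6 write@7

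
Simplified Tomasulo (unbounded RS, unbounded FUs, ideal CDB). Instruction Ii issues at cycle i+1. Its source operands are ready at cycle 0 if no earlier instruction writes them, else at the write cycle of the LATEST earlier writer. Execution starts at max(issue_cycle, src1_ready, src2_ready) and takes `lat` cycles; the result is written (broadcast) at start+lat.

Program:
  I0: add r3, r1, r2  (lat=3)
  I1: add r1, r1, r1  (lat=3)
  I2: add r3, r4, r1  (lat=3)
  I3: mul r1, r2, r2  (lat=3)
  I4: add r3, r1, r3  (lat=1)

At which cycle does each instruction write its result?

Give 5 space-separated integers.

I0 add r3: issue@1 deps=(None,None) exec_start@1 write@4
I1 add r1: issue@2 deps=(None,None) exec_start@2 write@5
I2 add r3: issue@3 deps=(None,1) exec_start@5 write@8
I3 mul r1: issue@4 deps=(None,None) exec_start@4 write@7
I4 add r3: issue@5 deps=(3,2) exec_start@8 write@9

Answer: 4 5 8 7 9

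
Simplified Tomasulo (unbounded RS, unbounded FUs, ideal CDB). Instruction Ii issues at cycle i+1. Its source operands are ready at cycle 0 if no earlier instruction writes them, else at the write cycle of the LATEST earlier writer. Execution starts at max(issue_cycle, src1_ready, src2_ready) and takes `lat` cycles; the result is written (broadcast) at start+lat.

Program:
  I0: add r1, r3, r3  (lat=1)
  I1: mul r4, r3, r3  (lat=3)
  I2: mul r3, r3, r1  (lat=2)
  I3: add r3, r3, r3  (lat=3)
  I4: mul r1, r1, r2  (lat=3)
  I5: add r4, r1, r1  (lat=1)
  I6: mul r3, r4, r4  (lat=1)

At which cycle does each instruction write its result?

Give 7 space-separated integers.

I0 add r1: issue@1 deps=(None,None) exec_start@1 write@2
I1 mul r4: issue@2 deps=(None,None) exec_start@2 write@5
I2 mul r3: issue@3 deps=(None,0) exec_start@3 write@5
I3 add r3: issue@4 deps=(2,2) exec_start@5 write@8
I4 mul r1: issue@5 deps=(0,None) exec_start@5 write@8
I5 add r4: issue@6 deps=(4,4) exec_start@8 write@9
I6 mul r3: issue@7 deps=(5,5) exec_start@9 write@10

Answer: 2 5 5 8 8 9 10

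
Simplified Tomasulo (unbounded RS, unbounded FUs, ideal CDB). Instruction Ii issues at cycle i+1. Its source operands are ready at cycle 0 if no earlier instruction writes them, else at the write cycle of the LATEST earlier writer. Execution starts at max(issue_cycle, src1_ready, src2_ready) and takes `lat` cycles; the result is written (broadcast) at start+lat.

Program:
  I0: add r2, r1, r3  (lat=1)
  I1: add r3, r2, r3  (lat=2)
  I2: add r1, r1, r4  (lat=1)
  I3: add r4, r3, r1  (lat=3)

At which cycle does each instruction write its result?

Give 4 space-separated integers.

I0 add r2: issue@1 deps=(None,None) exec_start@1 write@2
I1 add r3: issue@2 deps=(0,None) exec_start@2 write@4
I2 add r1: issue@3 deps=(None,None) exec_start@3 write@4
I3 add r4: issue@4 deps=(1,2) exec_start@4 write@7

Answer: 2 4 4 7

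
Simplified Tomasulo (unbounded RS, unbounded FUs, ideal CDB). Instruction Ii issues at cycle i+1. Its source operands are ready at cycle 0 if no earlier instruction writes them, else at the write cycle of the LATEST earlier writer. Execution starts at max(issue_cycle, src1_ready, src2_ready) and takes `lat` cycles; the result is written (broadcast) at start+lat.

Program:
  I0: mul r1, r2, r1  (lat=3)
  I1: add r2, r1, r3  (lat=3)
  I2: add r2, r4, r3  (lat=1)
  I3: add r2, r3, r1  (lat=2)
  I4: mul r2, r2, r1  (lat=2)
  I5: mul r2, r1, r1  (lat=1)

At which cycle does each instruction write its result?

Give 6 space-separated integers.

Answer: 4 7 4 6 8 7

Derivation:
I0 mul r1: issue@1 deps=(None,None) exec_start@1 write@4
I1 add r2: issue@2 deps=(0,None) exec_start@4 write@7
I2 add r2: issue@3 deps=(None,None) exec_start@3 write@4
I3 add r2: issue@4 deps=(None,0) exec_start@4 write@6
I4 mul r2: issue@5 deps=(3,0) exec_start@6 write@8
I5 mul r2: issue@6 deps=(0,0) exec_start@6 write@7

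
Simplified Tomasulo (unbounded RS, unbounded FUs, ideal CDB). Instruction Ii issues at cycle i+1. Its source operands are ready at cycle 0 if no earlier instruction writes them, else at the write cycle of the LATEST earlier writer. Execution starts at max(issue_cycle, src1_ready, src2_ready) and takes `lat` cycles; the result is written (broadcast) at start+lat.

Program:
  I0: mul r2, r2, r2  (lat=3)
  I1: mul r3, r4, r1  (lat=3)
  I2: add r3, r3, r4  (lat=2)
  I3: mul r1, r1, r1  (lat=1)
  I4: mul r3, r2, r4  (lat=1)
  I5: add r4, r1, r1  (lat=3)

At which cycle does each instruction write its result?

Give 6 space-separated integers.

I0 mul r2: issue@1 deps=(None,None) exec_start@1 write@4
I1 mul r3: issue@2 deps=(None,None) exec_start@2 write@5
I2 add r3: issue@3 deps=(1,None) exec_start@5 write@7
I3 mul r1: issue@4 deps=(None,None) exec_start@4 write@5
I4 mul r3: issue@5 deps=(0,None) exec_start@5 write@6
I5 add r4: issue@6 deps=(3,3) exec_start@6 write@9

Answer: 4 5 7 5 6 9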